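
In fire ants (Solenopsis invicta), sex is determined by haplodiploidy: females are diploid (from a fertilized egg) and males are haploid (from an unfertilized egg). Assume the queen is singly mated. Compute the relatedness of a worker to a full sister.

Haplodiploid full sisters inherit their father's entire haploid genome identically (contributing 1/2) and on average half of their mother's contribution (1/2 · 1/2 = 1/4); r = 1/2 + 1/4 = 3/4.

0.75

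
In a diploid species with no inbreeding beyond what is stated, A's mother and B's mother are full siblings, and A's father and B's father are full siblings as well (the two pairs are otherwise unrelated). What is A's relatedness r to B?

0.25

Relatedness sums over independent paths through distinct common ancestors.
A and B are related in two ways: first cousins through their mothers (r = 1/8) and first cousins through their fathers (r = 1/8) — i.e. double first cousins.
r = 1/8 + 1/8 = 1/4 = 0.25.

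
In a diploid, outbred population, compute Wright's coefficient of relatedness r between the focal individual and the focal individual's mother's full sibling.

0.25

Each parent–offspring link contributes a factor of 1/2, and independent paths through distinct common ancestors add.
Full aunt/uncle↔niece/nephew: two paths of length 3 through the shared grandparent pair: r = 2·(1/2)^3 = 1/4.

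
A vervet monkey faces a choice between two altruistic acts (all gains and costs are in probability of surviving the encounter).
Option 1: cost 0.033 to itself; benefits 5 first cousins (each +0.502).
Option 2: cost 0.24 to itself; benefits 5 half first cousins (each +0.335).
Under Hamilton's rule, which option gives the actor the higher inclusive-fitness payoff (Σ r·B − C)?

Option 1

Option 1: r to a first cousin = 0.125.
Option 1: Σ r·B − C = (5·0.125·0.502) − 0.033 = 0.28075.
Option 2: r to a half first cousin = 0.0625.
Option 2: Σ r·B − C = (5·0.0625·0.335) − 0.24 = -0.1353125.
Option 1 has the higher net inclusive-fitness payoff.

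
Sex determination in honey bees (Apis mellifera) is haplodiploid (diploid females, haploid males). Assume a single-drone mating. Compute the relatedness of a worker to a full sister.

Haplodiploid full sisters inherit their father's entire haploid genome identically (contributing 1/2) and on average half of their mother's contribution (1/2 · 1/2 = 1/4); r = 1/2 + 1/4 = 3/4.

0.75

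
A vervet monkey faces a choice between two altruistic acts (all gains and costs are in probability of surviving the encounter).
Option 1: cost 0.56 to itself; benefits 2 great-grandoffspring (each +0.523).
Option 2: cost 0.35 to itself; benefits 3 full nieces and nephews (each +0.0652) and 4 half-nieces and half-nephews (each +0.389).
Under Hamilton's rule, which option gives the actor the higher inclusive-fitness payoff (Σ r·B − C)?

Option 2

Option 1: r to a great-grandoffspring = 0.125.
Option 1: Σ r·B − C = (2·0.125·0.523) − 0.56 = -0.42925.
Option 2: r to a full niece or nephew = 0.25.
Option 2: r to a half-niece or half-nephew = 0.125.
Option 2: Σ r·B − C = (3·0.25·0.0652 + 4·0.125·0.389) − 0.35 = -0.1066.
Option 2 has the higher net inclusive-fitness payoff.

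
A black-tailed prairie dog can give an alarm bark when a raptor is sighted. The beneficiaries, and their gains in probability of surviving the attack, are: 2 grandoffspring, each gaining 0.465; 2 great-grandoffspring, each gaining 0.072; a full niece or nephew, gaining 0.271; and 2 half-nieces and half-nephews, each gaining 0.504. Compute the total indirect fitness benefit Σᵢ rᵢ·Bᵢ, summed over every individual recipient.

0.44425

r to a grandoffspring = 0.25 (two parent–offspring links: r = (1/2)^2 = 1/4).
r to a great-grandoffspring = 1/8 (three parent–offspring links: r = (1/2)^3 = 1/8).
r to a full niece or nephew = 0.25 (full aunt/uncle↔niece/nephew: two paths of length 3 through the shared grandparent pair: r = 2·(1/2)^3 = 1/4).
r to a half-niece or half-nephew = 1/8 (half-aunt/uncle↔niece/nephew: one path of length 3: r = (1/2)^3 = 1/8).
Summing one r·B term per recipient: 2·0.25·0.465 + 2·0.125·0.072 + 1·0.25·0.271 + 2·0.125·0.504 = 0.44425.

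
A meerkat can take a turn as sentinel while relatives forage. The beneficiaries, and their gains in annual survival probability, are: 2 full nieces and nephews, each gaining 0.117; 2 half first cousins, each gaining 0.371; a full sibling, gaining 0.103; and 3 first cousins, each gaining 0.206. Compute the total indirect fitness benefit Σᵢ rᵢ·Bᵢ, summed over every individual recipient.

r to a full niece or nephew = 0.25 (full aunt/uncle↔niece/nephew: two paths of length 3 through the shared grandparent pair: r = 2·(1/2)^3 = 1/4).
r to a half first cousin = 1/16 (half first cousins share one grandparent — one path of length 4: r = (1/2)^4 = 1/16).
r to a full sibling = 1/2 (full sibs share both parents — two paths of length 2: r = 2·(1/2)^2 = 1/2).
r to a first cousin = 0.125 (first cousins share one grandparent pair — two paths of length 4: r = 2·(1/2)^4 = 1/8).
Summing one r·B term per recipient: 2·0.25·0.117 + 2·0.0625·0.371 + 1·0.5·0.103 + 3·0.125·0.206 = 0.233625.

0.233625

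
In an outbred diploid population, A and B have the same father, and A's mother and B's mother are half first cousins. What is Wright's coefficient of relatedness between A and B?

0.265625

Wright's path rule: contributions from independent ancestry routes add.
A and B are related in two ways: half-sibs through their shared father (r = 1/4) and half second cousins through their mothers (r = 1/64).
r = 1/4 + 1/64 = 17/64 = 0.265625.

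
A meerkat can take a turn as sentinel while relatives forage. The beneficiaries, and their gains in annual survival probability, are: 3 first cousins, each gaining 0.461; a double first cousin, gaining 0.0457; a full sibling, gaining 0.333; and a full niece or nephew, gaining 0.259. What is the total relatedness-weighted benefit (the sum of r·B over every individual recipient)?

r to a first cousin = 1/8 (first cousins share one grandparent pair — two paths of length 4: r = 2·(1/2)^4 = 1/8).
r to a double first cousin = 1/4 (double first cousins share both grandparent pairs — four paths of length 4: r = 4·(1/2)^4 = 1/4).
r to a full sibling = 1/2 (full sibs share both parents — two paths of length 2: r = 2·(1/2)^2 = 1/2).
r to a full niece or nephew = 0.25 (full aunt/uncle↔niece/nephew: two paths of length 3 through the shared grandparent pair: r = 2·(1/2)^3 = 1/4).
Summing one r·B term per recipient: 3·0.125·0.461 + 1·0.25·0.0457 + 1·0.5·0.333 + 1·0.25·0.259 = 0.41555.

0.41555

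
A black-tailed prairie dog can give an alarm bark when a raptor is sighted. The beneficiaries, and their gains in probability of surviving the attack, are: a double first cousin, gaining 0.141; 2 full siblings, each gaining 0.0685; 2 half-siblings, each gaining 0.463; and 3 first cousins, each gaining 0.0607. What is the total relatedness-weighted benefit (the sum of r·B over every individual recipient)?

r to a double first cousin = 1/4 (double first cousins share both grandparent pairs — four paths of length 4: r = 4·(1/2)^4 = 1/4).
r to a full sibling = 0.5 (full sibs share both parents — two paths of length 2: r = 2·(1/2)^2 = 1/2).
r to a half-sibling = 1/4 (half-sibs share one parent — one path of length 2: r = (1/2)^2 = 1/4).
r to a first cousin = 1/8 (first cousins share one grandparent pair — two paths of length 4: r = 2·(1/2)^4 = 1/8).
Summing one r·B term per recipient: 1·0.25·0.141 + 2·0.5·0.0685 + 2·0.25·0.463 + 3·0.125·0.0607 = 0.3580125.

0.3580125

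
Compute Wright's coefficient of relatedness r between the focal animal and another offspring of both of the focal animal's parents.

Each parent–offspring link contributes a factor of 1/2, and independent paths through distinct common ancestors add.
Full sibs share both parents — two paths of length 2: r = 2·(1/2)^2 = 1/2.

0.5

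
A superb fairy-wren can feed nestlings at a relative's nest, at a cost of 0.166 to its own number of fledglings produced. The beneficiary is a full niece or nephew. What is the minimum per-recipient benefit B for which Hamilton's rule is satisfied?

0.664

r to a full niece or nephew = 0.25 (full aunt/uncle↔niece/nephew: two paths of length 3 through the shared grandparent pair: r = 2·(1/2)^3 = 1/4).
Hamilton's rule with n recipients of equal r: n·r·B > C, so B > C/(n·r) = 0.166/(1·0.25) = 0.664.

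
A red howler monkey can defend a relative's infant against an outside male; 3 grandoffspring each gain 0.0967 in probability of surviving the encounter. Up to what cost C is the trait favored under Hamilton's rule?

r to a grandoffspring = 1/4 (two parent–offspring links: r = (1/2)^2 = 1/4).
Hamilton's rule: n·r·B > C, so the trait is favored while C < n·r·B = 3·0.25·0.0967 = 0.072525.

0.072525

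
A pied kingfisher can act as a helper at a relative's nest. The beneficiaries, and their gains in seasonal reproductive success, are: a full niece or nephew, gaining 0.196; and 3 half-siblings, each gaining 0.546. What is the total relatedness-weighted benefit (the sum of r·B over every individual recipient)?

r to a full niece or nephew = 1/4 (full aunt/uncle↔niece/nephew: two paths of length 3 through the shared grandparent pair: r = 2·(1/2)^3 = 1/4).
r to a half-sibling = 1/4 (half-sibs share one parent — one path of length 2: r = (1/2)^2 = 1/4).
Summing one r·B term per recipient: 1·0.25·0.196 + 3·0.25·0.546 = 0.4585.

0.4585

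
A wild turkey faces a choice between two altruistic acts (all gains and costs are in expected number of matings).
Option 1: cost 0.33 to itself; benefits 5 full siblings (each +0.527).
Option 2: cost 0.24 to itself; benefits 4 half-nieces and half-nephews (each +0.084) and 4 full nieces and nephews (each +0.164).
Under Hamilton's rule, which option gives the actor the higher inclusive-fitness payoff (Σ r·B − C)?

Option 1

Option 1: r to a full sibling = 0.5.
Option 1: Σ r·B − C = (5·0.5·0.527) − 0.33 = 0.9875.
Option 2: r to a half-niece or half-nephew = 0.125.
Option 2: r to a full niece or nephew = 0.25.
Option 2: Σ r·B − C = (4·0.125·0.084 + 4·0.25·0.164) − 0.24 = -0.034.
Option 1 has the higher net inclusive-fitness payoff.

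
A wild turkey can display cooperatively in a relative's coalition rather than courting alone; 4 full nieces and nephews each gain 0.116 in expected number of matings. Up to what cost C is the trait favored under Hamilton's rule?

r to a full niece or nephew = 0.25 (full aunt/uncle↔niece/nephew: two paths of length 3 through the shared grandparent pair: r = 2·(1/2)^3 = 1/4).
Hamilton's rule: n·r·B > C, so the trait is favored while C < n·r·B = 4·0.25·0.116 = 0.116.

0.116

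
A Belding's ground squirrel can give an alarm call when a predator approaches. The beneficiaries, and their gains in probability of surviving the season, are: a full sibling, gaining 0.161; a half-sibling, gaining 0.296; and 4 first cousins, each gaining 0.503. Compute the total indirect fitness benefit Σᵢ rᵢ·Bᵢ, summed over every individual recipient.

0.406

r to a full sibling = 0.5 (full sibs share both parents — two paths of length 2: r = 2·(1/2)^2 = 1/2).
r to a half-sibling = 0.25 (half-sibs share one parent — one path of length 2: r = (1/2)^2 = 1/4).
r to a first cousin = 0.125 (first cousins share one grandparent pair — two paths of length 4: r = 2·(1/2)^4 = 1/8).
Summing one r·B term per recipient: 1·0.5·0.161 + 1·0.25·0.296 + 4·0.125·0.503 = 0.406.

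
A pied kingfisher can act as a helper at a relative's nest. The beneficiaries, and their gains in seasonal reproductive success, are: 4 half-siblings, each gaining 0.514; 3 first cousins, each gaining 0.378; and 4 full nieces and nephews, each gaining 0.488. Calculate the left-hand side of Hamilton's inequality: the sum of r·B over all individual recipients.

1.14375

r to a half-sibling = 0.25 (half-sibs share one parent — one path of length 2: r = (1/2)^2 = 1/4).
r to a first cousin = 1/8 (first cousins share one grandparent pair — two paths of length 4: r = 2·(1/2)^4 = 1/8).
r to a full niece or nephew = 0.25 (full aunt/uncle↔niece/nephew: two paths of length 3 through the shared grandparent pair: r = 2·(1/2)^3 = 1/4).
Summing one r·B term per recipient: 4·0.25·0.514 + 3·0.125·0.378 + 4·0.25·0.488 = 1.14375.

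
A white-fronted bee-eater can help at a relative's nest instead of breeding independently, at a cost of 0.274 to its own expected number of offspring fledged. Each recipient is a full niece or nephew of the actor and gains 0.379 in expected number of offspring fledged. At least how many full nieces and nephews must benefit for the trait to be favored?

r to a full niece or nephew = 1/4 (full aunt/uncle↔niece/nephew: two paths of length 3 through the shared grandparent pair: r = 2·(1/2)^3 = 1/4).
Hamilton's rule: n·r·B > C  ⇒  n > C/(r·B) = 0.274/(0.25·0.379) = 2.892.
The smallest integer exceeding 2.892 is 3.

3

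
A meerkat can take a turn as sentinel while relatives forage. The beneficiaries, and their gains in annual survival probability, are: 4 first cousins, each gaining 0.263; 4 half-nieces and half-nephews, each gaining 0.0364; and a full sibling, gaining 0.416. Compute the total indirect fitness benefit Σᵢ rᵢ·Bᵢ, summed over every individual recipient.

0.3577

r to a first cousin = 1/8 (first cousins share one grandparent pair — two paths of length 4: r = 2·(1/2)^4 = 1/8).
r to a half-niece or half-nephew = 1/8 (half-aunt/uncle↔niece/nephew: one path of length 3: r = (1/2)^3 = 1/8).
r to a full sibling = 0.5 (full sibs share both parents — two paths of length 2: r = 2·(1/2)^2 = 1/2).
Summing one r·B term per recipient: 4·0.125·0.263 + 4·0.125·0.0364 + 1·0.5·0.416 = 0.3577.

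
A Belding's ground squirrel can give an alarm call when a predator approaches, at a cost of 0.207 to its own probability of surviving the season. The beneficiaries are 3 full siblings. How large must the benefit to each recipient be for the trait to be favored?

0.138

r to a full sibling = 1/2 (full sibs share both parents — two paths of length 2: r = 2·(1/2)^2 = 1/2).
Hamilton's rule with n recipients of equal r: n·r·B > C, so B > C/(n·r) = 0.207/(3·0.5) = 0.138.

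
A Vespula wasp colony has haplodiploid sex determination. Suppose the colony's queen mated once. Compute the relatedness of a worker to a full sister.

Haplodiploid full sisters inherit their father's entire haploid genome identically (contributing 1/2) and on average half of their mother's contribution (1/2 · 1/2 = 1/4); r = 1/2 + 1/4 = 3/4.

0.75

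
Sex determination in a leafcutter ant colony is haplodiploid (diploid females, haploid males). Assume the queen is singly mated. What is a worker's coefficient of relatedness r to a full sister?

0.75

Haplodiploid full sisters inherit their father's entire haploid genome identically (contributing 1/2) and on average half of their mother's contribution (1/2 · 1/2 = 1/4); r = 1/2 + 1/4 = 3/4.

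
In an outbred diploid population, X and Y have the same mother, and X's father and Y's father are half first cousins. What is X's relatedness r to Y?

0.265625

With two independent routes of shared ancestry, r is the sum of the two contributions.
X and Y are related in two ways: half-sibs through their shared mother (r = 1/4) and half second cousins through their fathers (r = 1/64).
r = 1/4 + 1/64 = 0.265625.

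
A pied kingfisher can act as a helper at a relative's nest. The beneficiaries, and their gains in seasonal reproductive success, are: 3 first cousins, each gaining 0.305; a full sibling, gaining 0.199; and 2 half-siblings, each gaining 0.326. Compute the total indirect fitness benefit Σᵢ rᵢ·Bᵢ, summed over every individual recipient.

0.376875

r to a first cousin = 1/8 (first cousins share one grandparent pair — two paths of length 4: r = 2·(1/2)^4 = 1/8).
r to a full sibling = 1/2 (full sibs share both parents — two paths of length 2: r = 2·(1/2)^2 = 1/2).
r to a half-sibling = 1/4 (half-sibs share one parent — one path of length 2: r = (1/2)^2 = 1/4).
Summing one r·B term per recipient: 3·0.125·0.305 + 1·0.5·0.199 + 2·0.25·0.326 = 0.376875.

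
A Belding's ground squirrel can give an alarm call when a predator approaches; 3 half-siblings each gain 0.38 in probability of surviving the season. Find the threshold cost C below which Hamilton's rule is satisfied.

0.285

r to a half-sibling = 1/4 (half-sibs share one parent — one path of length 2: r = (1/2)^2 = 1/4).
Hamilton's rule: n·r·B > C, so the trait is favored while C < n·r·B = 3·0.25·0.38 = 0.285.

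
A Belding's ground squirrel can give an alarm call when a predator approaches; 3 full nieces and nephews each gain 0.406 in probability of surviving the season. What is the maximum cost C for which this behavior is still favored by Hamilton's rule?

0.3045

r to a full niece or nephew = 0.25 (full aunt/uncle↔niece/nephew: two paths of length 3 through the shared grandparent pair: r = 2·(1/2)^3 = 1/4).
Hamilton's rule: n·r·B > C, so the trait is favored while C < n·r·B = 3·0.25·0.406 = 0.3045.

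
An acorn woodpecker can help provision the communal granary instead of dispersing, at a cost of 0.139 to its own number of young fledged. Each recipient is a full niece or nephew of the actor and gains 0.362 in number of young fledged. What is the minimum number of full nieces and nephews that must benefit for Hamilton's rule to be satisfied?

r to a full niece or nephew = 0.25 (full aunt/uncle↔niece/nephew: two paths of length 3 through the shared grandparent pair: r = 2·(1/2)^3 = 1/4).
Hamilton's rule: n·r·B > C  ⇒  n > C/(r·B) = 0.139/(0.25·0.362) = 1.536.
The smallest integer exceeding 1.536 is 2.

2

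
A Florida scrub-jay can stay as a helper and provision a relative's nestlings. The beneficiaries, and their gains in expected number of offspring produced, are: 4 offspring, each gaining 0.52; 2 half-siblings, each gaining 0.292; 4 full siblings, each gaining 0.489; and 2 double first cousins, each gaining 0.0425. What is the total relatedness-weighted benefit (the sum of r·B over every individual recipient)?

2.18525

r to an offspring = 0.5 (one parent–offspring link: r = (1/2)^1 = 1/2).
r to a half-sibling = 1/4 (half-sibs share one parent — one path of length 2: r = (1/2)^2 = 1/4).
r to a full sibling = 1/2 (full sibs share both parents — two paths of length 2: r = 2·(1/2)^2 = 1/2).
r to a double first cousin = 1/4 (double first cousins share both grandparent pairs — four paths of length 4: r = 4·(1/2)^4 = 1/4).
Summing one r·B term per recipient: 4·0.5·0.52 + 2·0.25·0.292 + 4·0.5·0.489 + 2·0.25·0.0425 = 2.18525.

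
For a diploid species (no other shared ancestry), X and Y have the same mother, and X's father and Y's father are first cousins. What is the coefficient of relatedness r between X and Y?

0.28125

With two independent routes of shared ancestry, r is the sum of the two contributions.
X and Y are related in two ways: half-sibs through their shared mother (r = 1/4) and second cousins through their fathers (r = 1/32).
r = 1/4 + 1/32 = 0.28125.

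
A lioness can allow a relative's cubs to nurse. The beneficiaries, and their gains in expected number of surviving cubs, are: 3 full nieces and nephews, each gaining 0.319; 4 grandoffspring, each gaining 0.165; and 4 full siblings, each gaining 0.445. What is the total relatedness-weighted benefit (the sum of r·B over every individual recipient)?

1.29425

r to a full niece or nephew = 0.25 (full aunt/uncle↔niece/nephew: two paths of length 3 through the shared grandparent pair: r = 2·(1/2)^3 = 1/4).
r to a grandoffspring = 0.25 (two parent–offspring links: r = (1/2)^2 = 1/4).
r to a full sibling = 1/2 (full sibs share both parents — two paths of length 2: r = 2·(1/2)^2 = 1/2).
Summing one r·B term per recipient: 3·0.25·0.319 + 4·0.25·0.165 + 4·0.5·0.445 = 1.29425.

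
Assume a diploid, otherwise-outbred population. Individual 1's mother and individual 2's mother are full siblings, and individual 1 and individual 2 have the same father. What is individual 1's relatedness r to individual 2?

Relatedness sums over independent paths through distinct common ancestors.
Individual 1 and individual 2 are related in two ways: first cousins through their mothers (r = 1/8) and half-sibs through their shared father (r = 1/4).
r = 1/8 + 1/4 = 0.375.

0.375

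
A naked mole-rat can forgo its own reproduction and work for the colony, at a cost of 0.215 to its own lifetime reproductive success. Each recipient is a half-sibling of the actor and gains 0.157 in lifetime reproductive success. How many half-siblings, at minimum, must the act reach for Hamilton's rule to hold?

r to a half-sibling = 1/4 (half-sibs share one parent — one path of length 2: r = (1/2)^2 = 1/4).
Hamilton's rule: n·r·B > C  ⇒  n > C/(r·B) = 0.215/(0.25·0.157) = 5.478.
The smallest integer exceeding 5.478 is 6.

6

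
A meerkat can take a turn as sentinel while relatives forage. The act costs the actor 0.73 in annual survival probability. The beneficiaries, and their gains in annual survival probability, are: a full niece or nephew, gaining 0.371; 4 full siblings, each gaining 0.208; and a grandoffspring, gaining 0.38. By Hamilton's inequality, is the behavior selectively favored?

No

Hamilton's rule: the trait is favored when the sum of r·B over every recipient exceeds the actor's cost C.
r to a full niece or nephew = 0.25 (full aunt/uncle↔niece/nephew: two paths of length 3 through the shared grandparent pair: r = 2·(1/2)^3 = 1/4).
r to a full sibling = 1/2 (full sibs share both parents — two paths of length 2: r = 2·(1/2)^2 = 1/2).
r to a grandoffspring = 1/4 (two parent–offspring links: r = (1/2)^2 = 1/4).
Summing one r·B term per recipient: 1·0.25·0.371 + 4·0.5·0.208 + 1·0.25·0.38 = 0.60375.
0.60375 < 0.73: the indirect benefit is less than the cost.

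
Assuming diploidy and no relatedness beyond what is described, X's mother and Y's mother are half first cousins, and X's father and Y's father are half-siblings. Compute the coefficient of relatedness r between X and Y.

0.078125

Wright's path rule: contributions from independent ancestry routes add.
X and Y are related in two ways: half second cousins through their mothers (r = 1/64) and half first cousins through their fathers (r = 1/16).
r = 1/64 + 1/16 = 5/64 = 0.078125.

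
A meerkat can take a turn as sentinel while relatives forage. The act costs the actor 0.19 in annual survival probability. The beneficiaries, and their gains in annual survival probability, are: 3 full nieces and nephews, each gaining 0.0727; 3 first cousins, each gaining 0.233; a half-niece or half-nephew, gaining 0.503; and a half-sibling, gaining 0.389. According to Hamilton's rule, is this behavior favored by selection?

Hamilton's rule: the trait is favored when the sum of r·B over every recipient exceeds the actor's cost C.
r to a full niece or nephew = 1/4 (full aunt/uncle↔niece/nephew: two paths of length 3 through the shared grandparent pair: r = 2·(1/2)^3 = 1/4).
r to a first cousin = 1/8 (first cousins share one grandparent pair — two paths of length 4: r = 2·(1/2)^4 = 1/8).
r to a half-niece or half-nephew = 1/8 (half-aunt/uncle↔niece/nephew: one path of length 3: r = (1/2)^3 = 1/8).
r to a half-sibling = 0.25 (half-sibs share one parent — one path of length 2: r = (1/2)^2 = 1/4).
Summing one r·B term per recipient: 3·0.25·0.0727 + 3·0.125·0.233 + 1·0.125·0.503 + 1·0.25·0.389 = 0.302025.
0.302025 > 0.19: the indirect benefit exceeds the cost.

Yes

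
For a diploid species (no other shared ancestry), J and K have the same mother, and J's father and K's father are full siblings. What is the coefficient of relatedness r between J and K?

Independent pedigree routes through distinct common ancestors add.
J and K are related in two ways: half-sibs through their shared mother (r = 1/4) and first cousins through their fathers (r = 1/8).
r = 1/4 + 1/8 = 3/8 = 0.375.

0.375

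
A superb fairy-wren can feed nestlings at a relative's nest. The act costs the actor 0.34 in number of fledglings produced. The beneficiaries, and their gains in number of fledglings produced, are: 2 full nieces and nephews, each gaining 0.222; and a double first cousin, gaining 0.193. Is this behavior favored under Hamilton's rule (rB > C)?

No

Hamilton's rule: the trait is favored when the sum of r·B over every recipient exceeds the actor's cost C.
r to a full niece or nephew = 0.25 (full aunt/uncle↔niece/nephew: two paths of length 3 through the shared grandparent pair: r = 2·(1/2)^3 = 1/4).
r to a double first cousin = 0.25 (double first cousins share both grandparent pairs — four paths of length 4: r = 4·(1/2)^4 = 1/4).
Summing one r·B term per recipient: 2·0.25·0.222 + 1·0.25·0.193 = 0.15925.
0.15925 < 0.34: the indirect benefit is less than the cost.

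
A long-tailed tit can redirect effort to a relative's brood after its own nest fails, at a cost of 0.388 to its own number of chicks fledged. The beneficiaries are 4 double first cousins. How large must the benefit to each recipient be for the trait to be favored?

r to a double first cousin = 1/4 (double first cousins share both grandparent pairs — four paths of length 4: r = 4·(1/2)^4 = 1/4).
Hamilton's rule with n recipients of equal r: n·r·B > C, so B > C/(n·r) = 0.388/(4·0.25) = 0.388.

0.388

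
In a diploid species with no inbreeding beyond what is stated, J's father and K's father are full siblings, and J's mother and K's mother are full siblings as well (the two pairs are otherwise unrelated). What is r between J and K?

0.25

Relatedness sums over independent paths through distinct common ancestors.
J and K are related in two ways: first cousins through their fathers (r = 1/8) and first cousins through their mothers (r = 1/8) — i.e. double first cousins.
r = 1/8 + 1/8 = 1/4 = 0.25.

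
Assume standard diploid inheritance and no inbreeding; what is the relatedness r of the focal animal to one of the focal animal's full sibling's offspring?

Each parent–offspring link contributes a factor of 1/2, and independent paths through distinct common ancestors add.
Full aunt/uncle↔niece/nephew: two paths of length 3 through the shared grandparent pair: r = 2·(1/2)^3 = 1/4.

0.25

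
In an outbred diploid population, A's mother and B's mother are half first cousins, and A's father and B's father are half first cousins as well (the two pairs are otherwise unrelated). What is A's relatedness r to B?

With two independent routes of shared ancestry, r is the sum of the two contributions.
A and B are related in two ways: half second cousins through their mothers (r = 1/64) and half second cousins through their fathers (r = 1/64).
r = 1/64 + 1/64 = 0.03125.

0.03125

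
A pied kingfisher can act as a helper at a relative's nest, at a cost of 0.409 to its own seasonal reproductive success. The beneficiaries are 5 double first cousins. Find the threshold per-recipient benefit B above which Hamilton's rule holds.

r to a double first cousin = 0.25 (double first cousins share both grandparent pairs — four paths of length 4: r = 4·(1/2)^4 = 1/4).
Hamilton's rule with n recipients of equal r: n·r·B > C, so B > C/(n·r) = 0.409/(5·0.25) = 0.3272.

0.3272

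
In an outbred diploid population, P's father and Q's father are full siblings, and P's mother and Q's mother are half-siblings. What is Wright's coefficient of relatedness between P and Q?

Relatedness sums over independent paths through distinct common ancestors.
P and Q are related in two ways: first cousins through their fathers (r = 1/8) and half first cousins through their mothers (r = 1/16).
r = 1/8 + 1/16 = 0.1875.

0.1875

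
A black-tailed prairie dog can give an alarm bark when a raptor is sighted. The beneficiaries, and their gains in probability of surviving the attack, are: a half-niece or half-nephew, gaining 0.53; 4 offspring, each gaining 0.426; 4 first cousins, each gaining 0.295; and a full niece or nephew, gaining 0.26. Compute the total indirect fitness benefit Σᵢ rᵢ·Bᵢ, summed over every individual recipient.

1.13075

r to a half-niece or half-nephew = 1/8 (half-aunt/uncle↔niece/nephew: one path of length 3: r = (1/2)^3 = 1/8).
r to an offspring = 0.5 (one parent–offspring link: r = (1/2)^1 = 1/2).
r to a first cousin = 1/8 (first cousins share one grandparent pair — two paths of length 4: r = 2·(1/2)^4 = 1/8).
r to a full niece or nephew = 1/4 (full aunt/uncle↔niece/nephew: two paths of length 3 through the shared grandparent pair: r = 2·(1/2)^3 = 1/4).
Summing one r·B term per recipient: 1·0.125·0.53 + 4·0.5·0.426 + 4·0.125·0.295 + 1·0.25·0.26 = 1.13075.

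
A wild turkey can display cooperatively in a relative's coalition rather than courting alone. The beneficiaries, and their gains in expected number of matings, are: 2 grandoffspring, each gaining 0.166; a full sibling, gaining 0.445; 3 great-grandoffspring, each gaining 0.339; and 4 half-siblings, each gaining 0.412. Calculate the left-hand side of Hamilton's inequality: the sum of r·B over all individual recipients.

r to a grandoffspring = 0.25 (two parent–offspring links: r = (1/2)^2 = 1/4).
r to a full sibling = 0.5 (full sibs share both parents — two paths of length 2: r = 2·(1/2)^2 = 1/2).
r to a great-grandoffspring = 0.125 (three parent–offspring links: r = (1/2)^3 = 1/8).
r to a half-sibling = 0.25 (half-sibs share one parent — one path of length 2: r = (1/2)^2 = 1/4).
Summing one r·B term per recipient: 2·0.25·0.166 + 1·0.5·0.445 + 3·0.125·0.339 + 4·0.25·0.412 = 0.844625.

0.844625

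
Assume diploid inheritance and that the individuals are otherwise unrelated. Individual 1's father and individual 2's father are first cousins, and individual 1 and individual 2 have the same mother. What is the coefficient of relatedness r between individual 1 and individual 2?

0.28125

Wright's path rule: contributions from independent ancestry routes add.
Individual 1 and individual 2 are related in two ways: second cousins through their fathers (r = 1/32) and half-sibs through their shared mother (r = 1/4).
r = 1/32 + 1/4 = 9/32 = 0.28125.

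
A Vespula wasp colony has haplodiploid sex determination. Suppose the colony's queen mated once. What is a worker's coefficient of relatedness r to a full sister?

Haplodiploid full sisters inherit their father's entire haploid genome identically (contributing 1/2) and on average half of their mother's contribution (1/2 · 1/2 = 1/4); r = 1/2 + 1/4 = 3/4.

0.75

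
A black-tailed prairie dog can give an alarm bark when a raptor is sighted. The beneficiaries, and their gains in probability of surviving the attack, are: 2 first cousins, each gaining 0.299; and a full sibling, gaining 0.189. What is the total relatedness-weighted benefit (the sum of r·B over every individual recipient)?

r to a first cousin = 1/8 (first cousins share one grandparent pair — two paths of length 4: r = 2·(1/2)^4 = 1/8).
r to a full sibling = 0.5 (full sibs share both parents — two paths of length 2: r = 2·(1/2)^2 = 1/2).
Summing one r·B term per recipient: 2·0.125·0.299 + 1·0.5·0.189 = 0.16925.

0.16925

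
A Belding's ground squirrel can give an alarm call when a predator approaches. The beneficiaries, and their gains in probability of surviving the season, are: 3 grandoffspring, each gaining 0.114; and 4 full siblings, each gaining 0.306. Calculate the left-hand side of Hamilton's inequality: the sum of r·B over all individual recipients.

0.6975

r to a grandoffspring = 1/4 (two parent–offspring links: r = (1/2)^2 = 1/4).
r to a full sibling = 0.5 (full sibs share both parents — two paths of length 2: r = 2·(1/2)^2 = 1/2).
Summing one r·B term per recipient: 3·0.25·0.114 + 4·0.5·0.306 = 0.6975.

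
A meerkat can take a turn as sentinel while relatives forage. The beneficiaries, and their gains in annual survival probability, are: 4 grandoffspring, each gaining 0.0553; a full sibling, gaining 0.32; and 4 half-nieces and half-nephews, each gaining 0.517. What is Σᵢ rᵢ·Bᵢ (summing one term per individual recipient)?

0.4738

r to a grandoffspring = 1/4 (two parent–offspring links: r = (1/2)^2 = 1/4).
r to a full sibling = 0.5 (full sibs share both parents — two paths of length 2: r = 2·(1/2)^2 = 1/2).
r to a half-niece or half-nephew = 0.125 (half-aunt/uncle↔niece/nephew: one path of length 3: r = (1/2)^3 = 1/8).
Summing one r·B term per recipient: 4·0.25·0.0553 + 1·0.5·0.32 + 4·0.125·0.517 = 0.4738.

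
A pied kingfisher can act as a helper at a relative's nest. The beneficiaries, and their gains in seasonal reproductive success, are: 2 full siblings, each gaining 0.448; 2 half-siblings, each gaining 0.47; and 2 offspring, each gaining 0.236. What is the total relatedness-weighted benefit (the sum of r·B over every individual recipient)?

0.919

r to a full sibling = 1/2 (full sibs share both parents — two paths of length 2: r = 2·(1/2)^2 = 1/2).
r to a half-sibling = 1/4 (half-sibs share one parent — one path of length 2: r = (1/2)^2 = 1/4).
r to an offspring = 1/2 (one parent–offspring link: r = (1/2)^1 = 1/2).
Summing one r·B term per recipient: 2·0.5·0.448 + 2·0.25·0.47 + 2·0.5·0.236 = 0.919.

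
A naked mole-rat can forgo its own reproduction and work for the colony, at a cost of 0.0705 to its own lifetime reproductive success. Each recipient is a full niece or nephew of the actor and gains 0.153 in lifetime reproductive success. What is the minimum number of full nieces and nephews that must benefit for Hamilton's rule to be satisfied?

2

r to a full niece or nephew = 0.25 (full aunt/uncle↔niece/nephew: two paths of length 3 through the shared grandparent pair: r = 2·(1/2)^3 = 1/4).
Hamilton's rule: n·r·B > C  ⇒  n > C/(r·B) = 0.0705/(0.25·0.153) = 1.843.
The smallest integer exceeding 1.843 is 2.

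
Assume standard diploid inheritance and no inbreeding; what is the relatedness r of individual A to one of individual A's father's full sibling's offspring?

0.125

Each parent–offspring link contributes a factor of 1/2, and independent paths through distinct common ancestors add.
First cousins share one grandparent pair — two paths of length 4: r = 2·(1/2)^4 = 1/8.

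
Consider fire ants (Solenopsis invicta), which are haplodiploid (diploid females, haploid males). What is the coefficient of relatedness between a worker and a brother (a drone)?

0.25

Her haploid brother carries none of their father's genes and a random half of their mother's genome; that half matches the maternal half of her own genome with probability 1/2: r = 1/2 · 1/2 = 1/4.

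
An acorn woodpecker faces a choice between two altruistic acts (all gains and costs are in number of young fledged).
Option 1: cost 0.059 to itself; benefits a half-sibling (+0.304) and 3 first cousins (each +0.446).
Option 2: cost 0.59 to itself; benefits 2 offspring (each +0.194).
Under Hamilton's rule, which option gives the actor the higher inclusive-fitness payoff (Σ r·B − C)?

Option 1

Option 1: r to a half-sibling = 0.25.
Option 1: r to a first cousin = 0.125.
Option 1: Σ r·B − C = (1·0.25·0.304 + 3·0.125·0.446) − 0.059 = 0.18425.
Option 2: r to an offspring = 0.5.
Option 2: Σ r·B − C = (2·0.5·0.194) − 0.59 = -0.396.
Option 1 has the higher net inclusive-fitness payoff.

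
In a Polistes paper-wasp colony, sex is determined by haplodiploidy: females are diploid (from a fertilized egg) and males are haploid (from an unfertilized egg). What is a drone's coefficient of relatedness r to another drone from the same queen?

0.5

Haploid brothers each carry a random half of the queen's diploid genome, so on average they share half: r = 1/2.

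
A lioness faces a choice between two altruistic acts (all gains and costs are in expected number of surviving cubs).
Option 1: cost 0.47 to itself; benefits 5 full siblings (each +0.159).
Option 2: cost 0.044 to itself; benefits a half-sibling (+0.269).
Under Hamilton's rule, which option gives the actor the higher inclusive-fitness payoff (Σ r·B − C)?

Option 2

Option 1: r to a full sibling = 0.5.
Option 1: Σ r·B − C = (5·0.5·0.159) − 0.47 = -0.0725.
Option 2: r to a half-sibling = 0.25.
Option 2: Σ r·B − C = (1·0.25·0.269) − 0.044 = 0.02325.
Option 2 has the higher net inclusive-fitness payoff.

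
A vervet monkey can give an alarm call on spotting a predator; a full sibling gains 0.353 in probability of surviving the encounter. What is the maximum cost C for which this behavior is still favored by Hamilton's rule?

0.1765

r to a full sibling = 0.5 (full sibs share both parents — two paths of length 2: r = 2·(1/2)^2 = 1/2).
Hamilton's rule: n·r·B > C, so the trait is favored while C < n·r·B = 1·0.5·0.353 = 0.1765.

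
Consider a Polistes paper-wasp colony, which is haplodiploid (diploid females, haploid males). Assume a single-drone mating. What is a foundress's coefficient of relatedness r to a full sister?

Haplodiploid full sisters inherit their father's entire haploid genome identically (contributing 1/2) and on average half of their mother's contribution (1/2 · 1/2 = 1/4); r = 1/2 + 1/4 = 3/4.

0.75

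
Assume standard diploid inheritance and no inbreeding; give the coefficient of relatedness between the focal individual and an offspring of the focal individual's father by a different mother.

Each parent–offspring link contributes a factor of 1/2, and independent paths through distinct common ancestors add.
Half-sibs share one parent — one path of length 2: r = (1/2)^2 = 1/4.

0.25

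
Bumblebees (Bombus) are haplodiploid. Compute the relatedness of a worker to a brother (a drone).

0.25

Her haploid brother carries none of their father's genes and a random half of their mother's genome; that half matches the maternal half of her own genome with probability 1/2: r = 1/2 · 1/2 = 1/4.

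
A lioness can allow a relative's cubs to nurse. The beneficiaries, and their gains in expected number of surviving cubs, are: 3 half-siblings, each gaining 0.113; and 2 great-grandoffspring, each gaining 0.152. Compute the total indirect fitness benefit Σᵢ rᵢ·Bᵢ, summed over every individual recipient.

0.12275

r to a half-sibling = 1/4 (half-sibs share one parent — one path of length 2: r = (1/2)^2 = 1/4).
r to a great-grandoffspring = 0.125 (three parent–offspring links: r = (1/2)^3 = 1/8).
Summing one r·B term per recipient: 3·0.25·0.113 + 2·0.125·0.152 = 0.12275.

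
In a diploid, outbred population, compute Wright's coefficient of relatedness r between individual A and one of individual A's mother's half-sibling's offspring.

0.0625

Each parent–offspring link contributes a factor of 1/2, and independent paths through distinct common ancestors add.
Half first cousins share one grandparent — one path of length 4: r = (1/2)^4 = 1/16.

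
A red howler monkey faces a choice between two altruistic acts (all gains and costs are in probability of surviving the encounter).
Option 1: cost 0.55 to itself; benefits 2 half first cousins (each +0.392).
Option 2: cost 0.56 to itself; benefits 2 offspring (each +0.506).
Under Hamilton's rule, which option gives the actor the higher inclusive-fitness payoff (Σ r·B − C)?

Option 2

Option 1: r to a half first cousin = 0.0625.
Option 1: Σ r·B − C = (2·0.0625·0.392) − 0.55 = -0.501.
Option 2: r to an offspring = 0.5.
Option 2: Σ r·B − C = (2·0.5·0.506) − 0.56 = -0.054.
Option 2 has the higher net inclusive-fitness payoff.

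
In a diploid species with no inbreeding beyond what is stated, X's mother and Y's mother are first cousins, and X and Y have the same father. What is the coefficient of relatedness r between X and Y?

0.28125

Wright's path rule: contributions from independent ancestry routes add.
X and Y are related in two ways: second cousins through their mothers (r = 1/32) and half-sibs through their shared father (r = 1/4).
r = 1/32 + 1/4 = 0.28125.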